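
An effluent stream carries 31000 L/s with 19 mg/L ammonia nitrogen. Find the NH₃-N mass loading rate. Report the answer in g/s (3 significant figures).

31000 L/s = 31 m³/s.
Mass flux = Q·C = 31 m³/s × 19 g/m³ = 589 g/s.

589 g/s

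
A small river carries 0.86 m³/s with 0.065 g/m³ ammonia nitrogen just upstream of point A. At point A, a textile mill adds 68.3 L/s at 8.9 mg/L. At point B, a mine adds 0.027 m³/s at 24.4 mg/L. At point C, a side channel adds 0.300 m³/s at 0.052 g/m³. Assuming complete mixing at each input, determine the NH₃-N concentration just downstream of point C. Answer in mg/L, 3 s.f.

1.07 mg/L

68.3 L/s = 0.0683 m³/s.
After input A: C = (0.86·0.065 + 0.0683·8.9) / 0.9283 = 0.715 mg/L.
After input B: C = (0.9283·0.715 + 0.027·24.4) / 0.9553 = 1.384 mg/L.
After input C: C = (0.9553·1.384 + 0.3·0.052) / 1.255 = 1.066 mg/L.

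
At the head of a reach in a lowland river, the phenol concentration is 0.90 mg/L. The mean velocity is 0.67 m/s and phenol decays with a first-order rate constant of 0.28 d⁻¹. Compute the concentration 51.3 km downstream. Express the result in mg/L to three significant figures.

0.702 mg/L

Travel time t = 51.3 km / 0.67 m/s = 5.13e+04/0.67 = 7.657e+04 s = 0.8862 d.
First-order decay: C = 0.90·exp(−0.28·0.8862) = 0.90·0.7803 = 0.7022 mg/L.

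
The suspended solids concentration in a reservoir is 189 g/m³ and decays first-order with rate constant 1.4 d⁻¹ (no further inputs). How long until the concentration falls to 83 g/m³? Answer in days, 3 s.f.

0.588 d

t = ln(C₀/C)/k = ln(189/83)/1.4 = 0.8229/1.4 = 0.5878 d.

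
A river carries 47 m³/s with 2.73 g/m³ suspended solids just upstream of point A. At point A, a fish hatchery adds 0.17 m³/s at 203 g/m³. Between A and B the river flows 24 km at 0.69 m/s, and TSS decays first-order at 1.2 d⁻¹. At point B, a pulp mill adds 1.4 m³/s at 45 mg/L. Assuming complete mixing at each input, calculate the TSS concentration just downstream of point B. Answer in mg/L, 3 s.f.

After input A: C = (47·2.73 + 0.17·203) / 47.17 = 3.452 mg/L.
Over the 24 km reach to input B (t = 3.478e+04 s = 0.4026 d), decay gives C = 3.452·exp(−1.2·0.4026) = 2.129 mg/L.
After input B: C = (47.17·2.129 + 1.4·45) / 48.57 = 3.365 mg/L.

3.37 mg/L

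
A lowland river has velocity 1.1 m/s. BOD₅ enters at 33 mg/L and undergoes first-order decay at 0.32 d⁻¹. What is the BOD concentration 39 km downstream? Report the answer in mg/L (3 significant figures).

Travel time t = 39 km / 1.1 m/s = 3.9e+04/1.1 = 3.545e+04 s = 0.4104 d.
First-order decay: C = 33·exp(−0.32·0.4104) = 33·0.8769 = 28.94 mg/L.

28.9 mg/L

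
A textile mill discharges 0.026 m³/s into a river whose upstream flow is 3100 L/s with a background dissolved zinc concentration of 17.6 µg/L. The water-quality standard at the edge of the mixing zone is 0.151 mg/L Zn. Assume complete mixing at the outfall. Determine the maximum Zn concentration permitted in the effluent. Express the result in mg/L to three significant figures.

16.1 mg/L

3100 L/s = 3.1 m³/s.
17.6 µg/L = 0.0176 mg/L.
Mass balance: 0.151·3.126 = 0.026·Cₑ + 3.1·0.0176.
Cₑ = (0.472 − 0.05456) / 0.026 = 16.06 mg/L.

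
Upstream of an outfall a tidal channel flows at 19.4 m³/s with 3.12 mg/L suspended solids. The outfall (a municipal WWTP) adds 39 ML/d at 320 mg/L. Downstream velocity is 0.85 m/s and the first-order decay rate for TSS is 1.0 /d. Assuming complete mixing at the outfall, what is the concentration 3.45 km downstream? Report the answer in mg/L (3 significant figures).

9.85 mg/L

39 ML/d = 0.4514 m³/s.
After complete mixing, C₀ = (0.4514·320 + 19.4·3.12) / 19.85 = 10.33 mg/L.
Travel time t = 3450 m / 0.85 m/s = 4059 s = 0.04698 d.
C = 10.33·exp(−1.0·0.04698) = 10.33·0.9541 = 9.852 mg/L.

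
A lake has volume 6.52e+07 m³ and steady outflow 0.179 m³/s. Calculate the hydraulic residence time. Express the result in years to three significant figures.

Q = 0.179 m³/s × 3.156e+07 s/yr = 5.649e+06 m³/yr.
Hydraulic residence time τ = V/Q = 6.52e+07/5.649e+06 = 11.54 yr.

11.5 yr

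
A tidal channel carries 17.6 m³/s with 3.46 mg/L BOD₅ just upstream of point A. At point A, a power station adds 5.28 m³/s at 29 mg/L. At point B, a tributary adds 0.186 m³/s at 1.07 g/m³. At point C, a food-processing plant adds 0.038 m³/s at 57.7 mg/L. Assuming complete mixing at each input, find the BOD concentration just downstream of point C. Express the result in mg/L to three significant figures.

After input A: C = (17.6·3.46 + 5.28·29) / 22.88 = 9.354 mg/L.
After input B: C = (22.88·9.354 + 0.186·1.07) / 23.07 = 9.287 mg/L.
After input C: C = (23.07·9.287 + 0.038·57.7) / 23.1 = 9.367 mg/L.

9.37 mg/L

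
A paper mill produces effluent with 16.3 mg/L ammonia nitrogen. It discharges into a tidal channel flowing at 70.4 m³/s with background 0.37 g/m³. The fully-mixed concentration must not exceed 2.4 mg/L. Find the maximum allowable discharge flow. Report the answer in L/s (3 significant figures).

Mass balance at complete mixing: C_std·(Q_w + Q_r) = Q_w·C_e + Q_r·C_b.
Rearranging, Q_w = Q_r·(C_std − C_b)/(C_e − C_std) = 70.4·(2.4 − 0.37) / (16.3 − 2.4) = 10.28 m³/s.
= 1.028e+04 L/s.

10300 L/s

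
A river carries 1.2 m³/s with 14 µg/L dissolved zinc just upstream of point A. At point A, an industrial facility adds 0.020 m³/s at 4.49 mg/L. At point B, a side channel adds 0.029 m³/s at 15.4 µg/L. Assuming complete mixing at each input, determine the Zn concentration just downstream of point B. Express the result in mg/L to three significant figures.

0.0857 mg/L

14 µg/L = 0.014 mg/L.
After input A: C = (1.2·0.014 + 0.02·4.49) / 1.22 = 0.08738 mg/L.
15.4 µg/L = 0.0154 mg/L.
After input B: C = (1.22·0.08738 + 0.029·0.0154) / 1.249 = 0.08571 mg/L.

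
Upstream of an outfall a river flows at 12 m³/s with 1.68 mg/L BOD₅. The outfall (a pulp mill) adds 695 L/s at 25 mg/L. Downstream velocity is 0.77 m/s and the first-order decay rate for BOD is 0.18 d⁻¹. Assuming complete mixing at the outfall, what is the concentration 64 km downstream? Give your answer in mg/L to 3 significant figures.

695 L/s = 0.695 m³/s.
After complete mixing, C₀ = (0.695·25 + 12·1.68) / 12.7 = 2.957 mg/L.
Travel time t = 6.4e+04 m / 0.77 m/s = 8.312e+04 s = 0.962 d.
C = 2.957·exp(−0.18·0.962) = 2.957·0.841 = 2.487 mg/L.

2.49 mg/L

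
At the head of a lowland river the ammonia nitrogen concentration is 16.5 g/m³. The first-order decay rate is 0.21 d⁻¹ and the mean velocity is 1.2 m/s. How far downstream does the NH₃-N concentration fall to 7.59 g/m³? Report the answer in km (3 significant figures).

From C = C₀·e^(−kt), t = ln(C₀/C)/k = ln(16.5/7.59)/0.21 = 0.7765/0.21 = 3.698 d.
Distance = v·t = 1.2 m/s × 3.195e+05 s = 3.834e+05 m = 383.4 km.

383 km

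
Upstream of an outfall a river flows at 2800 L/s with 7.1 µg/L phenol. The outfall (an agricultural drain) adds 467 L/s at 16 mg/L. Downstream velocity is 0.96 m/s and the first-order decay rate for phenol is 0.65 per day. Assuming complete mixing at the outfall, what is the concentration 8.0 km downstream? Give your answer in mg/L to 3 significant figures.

467 L/s = 0.467 m³/s.
2800 L/s = 2.8 m³/s.
7.1 µg/L = 0.0071 mg/L.
After complete mixing, C₀ = (0.467·16 + 2.8·0.0071) / 3.267 = 2.293 mg/L.
Travel time t = 8000 m / 0.96 m/s = 8333 s = 0.09645 d.
C = 2.293·exp(−0.65·0.09645) = 2.293·0.9392 = 2.154 mg/L.

2.15 mg/L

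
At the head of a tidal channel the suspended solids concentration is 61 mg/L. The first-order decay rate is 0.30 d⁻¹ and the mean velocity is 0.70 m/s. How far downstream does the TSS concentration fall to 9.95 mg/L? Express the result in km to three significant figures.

366 km

From C = C₀·e^(−kt), t = ln(C₀/C)/k = ln(61/9.95)/0.30 = 1.813/0.30 = 6.044 d.
Distance = v·t = 0.70 m/s × 5.222e+05 s = 3.656e+05 m = 365.6 km.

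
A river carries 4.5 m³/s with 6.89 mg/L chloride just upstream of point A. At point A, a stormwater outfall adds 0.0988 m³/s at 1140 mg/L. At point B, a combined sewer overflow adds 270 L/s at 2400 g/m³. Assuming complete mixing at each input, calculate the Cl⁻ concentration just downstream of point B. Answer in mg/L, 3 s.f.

163 mg/L

After input A: C = (4.5·6.89 + 0.0988·1140) / 4.599 = 31.23 mg/L.
270 L/s = 0.27 m³/s.
After input B: C = (4.599·31.23 + 0.27·2400) / 4.869 = 162.6 mg/L.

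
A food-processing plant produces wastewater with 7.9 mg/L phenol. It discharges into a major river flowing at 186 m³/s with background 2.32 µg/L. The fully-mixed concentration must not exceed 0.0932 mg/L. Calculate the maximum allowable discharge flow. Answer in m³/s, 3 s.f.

2.17 m³/s

2.32 µg/L = 0.00232 mg/L.
Mass balance at complete mixing: C_std·(Q_w + Q_r) = Q_w·C_e + Q_r·C_b.
Rearranging, Q_w = Q_r·(C_std − C_b)/(C_e − C_std) = 186·(0.0932 − 0.00232) / (7.9 − 0.0932) = 2.165 m³/s.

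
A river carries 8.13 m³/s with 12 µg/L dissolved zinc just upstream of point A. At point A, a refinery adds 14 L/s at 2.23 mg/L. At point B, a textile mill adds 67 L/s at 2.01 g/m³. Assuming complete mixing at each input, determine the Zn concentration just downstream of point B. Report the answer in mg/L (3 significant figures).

12 µg/L = 0.012 mg/L.
14 L/s = 0.014 m³/s.
After input A: C = (8.13·0.012 + 0.014·2.23) / 8.144 = 0.01581 mg/L.
67 L/s = 0.067 m³/s.
After input B: C = (8.144·0.01581 + 0.067·2.01) / 8.211 = 0.03209 mg/L.

0.0321 mg/L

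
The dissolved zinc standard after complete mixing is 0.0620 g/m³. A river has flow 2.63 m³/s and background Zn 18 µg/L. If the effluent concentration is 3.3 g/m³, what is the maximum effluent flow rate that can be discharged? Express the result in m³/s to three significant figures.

18 µg/L = 0.018 mg/L.
Mass balance at complete mixing: C_std·(Q_w + Q_r) = Q_w·C_e + Q_r·C_b.
Rearranging, Q_w = Q_r·(C_std − C_b)/(C_e − C_std) = 2.63·(0.062 − 0.018) / (3.3 − 0.062) = 0.03574 m³/s.

0.0357 m³/s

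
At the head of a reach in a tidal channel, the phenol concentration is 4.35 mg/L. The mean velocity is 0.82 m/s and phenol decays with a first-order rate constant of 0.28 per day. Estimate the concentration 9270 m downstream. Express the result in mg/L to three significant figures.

4.19 mg/L

Travel time t = 9270 m / 0.82 m/s = 9270/0.82 = 1.13e+04 s = 0.1308 d.
First-order decay: C = 4.35·exp(−0.28·0.1308) = 4.35·0.964 = 4.194 mg/L.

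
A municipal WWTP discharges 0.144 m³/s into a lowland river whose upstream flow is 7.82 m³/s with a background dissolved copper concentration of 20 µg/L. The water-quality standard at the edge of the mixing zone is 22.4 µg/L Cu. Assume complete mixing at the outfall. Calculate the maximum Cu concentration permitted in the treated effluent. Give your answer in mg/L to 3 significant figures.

0.153 mg/L

20 µg/L = 0.02 mg/L.
22.4 µg/L = 0.0224 mg/L.
Mass balance: 0.0224·7.964 = 0.144·Cₑ + 7.82·0.02.
Cₑ = (0.1784 − 0.1564) / 0.144 = 0.1527 mg/L.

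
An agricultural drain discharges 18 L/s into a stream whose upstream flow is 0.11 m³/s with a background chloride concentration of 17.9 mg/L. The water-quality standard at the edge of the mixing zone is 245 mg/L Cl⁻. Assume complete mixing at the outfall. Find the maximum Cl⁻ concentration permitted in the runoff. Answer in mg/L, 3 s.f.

1630 mg/L

18 L/s = 0.018 m³/s.
Mass balance: 245·0.128 = 0.018·Cₑ + 0.11·17.9.
Cₑ = (31.36 − 1.969) / 0.018 = 1633 mg/L.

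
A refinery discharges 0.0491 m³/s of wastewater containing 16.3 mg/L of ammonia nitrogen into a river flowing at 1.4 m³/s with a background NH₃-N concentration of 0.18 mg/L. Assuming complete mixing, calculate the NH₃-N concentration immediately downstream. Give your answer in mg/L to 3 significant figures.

By mass balance at complete mixing, C = (0.0491·16.3 + 1.4·0.18) / (0.0491 + 1.4) = 1.052/1.449 = 0.7262 mg/L.

0.726 mg/L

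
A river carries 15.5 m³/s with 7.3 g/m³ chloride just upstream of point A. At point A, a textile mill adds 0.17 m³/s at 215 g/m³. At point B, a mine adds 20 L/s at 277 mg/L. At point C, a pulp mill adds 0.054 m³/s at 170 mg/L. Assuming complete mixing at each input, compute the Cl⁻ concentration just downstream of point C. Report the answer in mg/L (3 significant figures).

After input A: C = (15.5·7.3 + 0.17·215) / 15.67 = 9.553 mg/L.
20 L/s = 0.02 m³/s.
After input B: C = (15.67·9.553 + 0.02·277) / 15.69 = 9.894 mg/L.
After input C: C = (15.69·9.894 + 0.054·170) / 15.74 = 10.44 mg/L.

10.4 mg/L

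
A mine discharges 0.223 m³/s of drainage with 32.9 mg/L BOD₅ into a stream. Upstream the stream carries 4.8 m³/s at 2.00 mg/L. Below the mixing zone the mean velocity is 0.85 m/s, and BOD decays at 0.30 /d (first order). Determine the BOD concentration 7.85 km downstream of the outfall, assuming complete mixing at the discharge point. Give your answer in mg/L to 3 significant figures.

3.27 mg/L

After complete mixing, C₀ = (0.223·32.9 + 4.8·2) / 5.023 = 3.372 mg/L.
Travel time t = 7850 m / 0.85 m/s = 9235 s = 0.1069 d.
C = 3.372·exp(−0.30·0.1069) = 3.372·0.9684 = 3.265 mg/L.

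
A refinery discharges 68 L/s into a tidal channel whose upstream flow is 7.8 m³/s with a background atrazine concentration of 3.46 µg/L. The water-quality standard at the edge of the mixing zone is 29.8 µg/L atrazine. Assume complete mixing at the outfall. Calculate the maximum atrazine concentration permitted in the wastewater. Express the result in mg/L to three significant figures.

3.05 mg/L

68 L/s = 0.068 m³/s.
3.46 µg/L = 0.00346 mg/L.
29.8 µg/L = 0.0298 mg/L.
Mass balance: 0.0298·7.868 = 0.068·Cₑ + 7.8·0.00346.
Cₑ = (0.2345 − 0.02699) / 0.068 = 3.051 mg/L.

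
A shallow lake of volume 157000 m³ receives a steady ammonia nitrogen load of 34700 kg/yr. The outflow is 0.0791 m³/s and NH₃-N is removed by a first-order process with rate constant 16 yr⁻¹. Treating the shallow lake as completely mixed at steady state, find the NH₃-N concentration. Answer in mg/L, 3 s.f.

Outflow Q = 0.0791 m³/s × 3.156e+07 s/yr = 2.496e+06 m³/yr.
Steady-state CSTR mass balance: W = Q·C + k·V·C, so C = W/(Q + kV).
Q + kV = 2.496e+06 + 16·157000 = 5.008e+06 m³/yr.
C = 34700/5.008e+06 = 0.006929 kg/m³ = 6.929 mg/L.

6.93 mg/L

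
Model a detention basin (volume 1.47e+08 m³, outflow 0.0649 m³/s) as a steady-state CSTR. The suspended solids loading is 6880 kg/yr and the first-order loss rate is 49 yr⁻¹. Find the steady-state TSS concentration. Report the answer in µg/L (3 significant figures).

Outflow Q = 0.0649 m³/s × 3.156e+07 s/yr = 2.048e+06 m³/yr.
Steady-state CSTR mass balance: W = Q·C + k·V·C, so C = W/(Q + kV).
Q + kV = 2.048e+06 + 49·1.47e+08 = 7.205e+09 m³/yr.
C = 6880/7.205e+09 = 9.549e-07 kg/m³ = 0.0009549 mg/L = 0.9549 µg/L.

0.955 µg/L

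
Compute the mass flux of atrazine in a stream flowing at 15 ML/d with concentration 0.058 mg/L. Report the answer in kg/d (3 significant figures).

0.870 kg/d

15 ML/d = 0.1736 m³/s.
Mass flux = Q·C = 0.1736 m³/s × 0.058 g/m³ = 0.01007 g/s.
= 0.01007 g/s × 86.4 = 0.87 kg/d.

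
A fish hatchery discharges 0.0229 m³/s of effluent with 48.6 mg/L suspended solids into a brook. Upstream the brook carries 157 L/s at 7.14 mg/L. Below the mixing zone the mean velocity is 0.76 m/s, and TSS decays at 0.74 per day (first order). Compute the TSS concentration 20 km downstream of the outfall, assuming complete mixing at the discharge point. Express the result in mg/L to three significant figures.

9.91 mg/L

157 L/s = 0.157 m³/s.
After complete mixing, C₀ = (0.0229·48.6 + 0.157·7.14) / 0.1799 = 12.42 mg/L.
Travel time t = 2e+04 m / 0.76 m/s = 2.632e+04 s = 0.3046 d.
C = 12.42·exp(−0.74·0.3046) = 12.42·0.7982 = 9.912 mg/L.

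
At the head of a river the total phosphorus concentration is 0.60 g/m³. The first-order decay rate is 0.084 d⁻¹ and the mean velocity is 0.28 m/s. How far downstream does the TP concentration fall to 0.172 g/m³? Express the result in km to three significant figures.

360 km

From C = C₀·e^(−kt), t = ln(C₀/C)/k = ln(0.60/0.172)/0.084 = 1.249/0.084 = 14.87 d.
Distance = v·t = 0.28 m/s × 1.285e+06 s = 3.598e+05 m = 359.8 km.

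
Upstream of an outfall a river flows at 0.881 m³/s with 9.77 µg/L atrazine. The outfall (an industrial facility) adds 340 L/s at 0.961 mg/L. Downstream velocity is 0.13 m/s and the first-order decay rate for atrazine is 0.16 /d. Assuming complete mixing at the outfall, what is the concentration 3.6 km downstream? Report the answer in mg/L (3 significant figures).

340 L/s = 0.34 m³/s.
9.77 µg/L = 0.00977 mg/L.
After complete mixing, C₀ = (0.34·0.961 + 0.881·0.00977) / 1.221 = 0.2746 mg/L.
Travel time t = 3600 m / 0.13 m/s = 2.769e+04 s = 0.3205 d.
C = 0.2746·exp(−0.16·0.3205) = 0.2746·0.95 = 0.2609 mg/L.

0.261 mg/L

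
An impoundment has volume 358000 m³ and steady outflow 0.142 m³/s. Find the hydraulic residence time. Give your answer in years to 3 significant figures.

0.0799 yr

Q = 0.142 m³/s × 3.156e+07 s/yr = 4.481e+06 m³/yr.
Hydraulic residence time τ = V/Q = 358000/4.481e+06 = 0.07989 yr.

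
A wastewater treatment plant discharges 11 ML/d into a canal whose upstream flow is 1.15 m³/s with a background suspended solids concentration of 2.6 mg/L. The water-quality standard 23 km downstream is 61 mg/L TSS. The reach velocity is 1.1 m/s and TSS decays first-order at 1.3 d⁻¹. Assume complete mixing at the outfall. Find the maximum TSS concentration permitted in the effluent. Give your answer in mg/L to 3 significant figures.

815 mg/L

11 ML/d = 0.1273 m³/s.
Travel time to the compliance point: t = 2.3e+04/1.1 = 2.091e+04 s = 0.242 d; decay factor exp(−1.3·0.242) = 0.7301.
So the concentration just after mixing may be at most 61/0.7301 = 83.55 mg/L.
Mass balance: 83.55·1.277 = 0.1273·Cₑ + 1.15·2.6.
Cₑ = (106.7 − 2.99) / 0.1273 = 814.8 mg/L.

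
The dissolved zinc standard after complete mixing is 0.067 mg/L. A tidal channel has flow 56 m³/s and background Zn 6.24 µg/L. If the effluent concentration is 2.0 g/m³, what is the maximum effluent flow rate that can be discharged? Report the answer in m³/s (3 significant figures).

6.24 µg/L = 0.00624 mg/L.
Mass balance at complete mixing: C_std·(Q_w + Q_r) = Q_w·C_e + Q_r·C_b.
Rearranging, Q_w = Q_r·(C_std − C_b)/(C_e − C_std) = 56·(0.067 − 0.00624) / (2 − 0.067) = 1.76 m³/s.

1.76 m³/s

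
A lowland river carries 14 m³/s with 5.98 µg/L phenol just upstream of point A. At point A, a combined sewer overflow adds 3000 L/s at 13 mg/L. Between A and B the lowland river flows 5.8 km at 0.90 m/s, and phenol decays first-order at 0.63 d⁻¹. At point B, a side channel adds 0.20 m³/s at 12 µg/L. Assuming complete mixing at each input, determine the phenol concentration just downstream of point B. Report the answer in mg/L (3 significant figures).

2.17 mg/L

5.98 µg/L = 0.00598 mg/L.
3000 L/s = 3 m³/s.
After input A: C = (14·0.00598 + 3·13) / 17 = 2.299 mg/L.
Over the 5.8 km reach to input B (t = 6444 s = 0.07459 d), decay gives C = 2.299·exp(−0.63·0.07459) = 2.194 mg/L.
12 µg/L = 0.012 mg/L.
After input B: C = (17·2.194 + 0.2·0.012) / 17.2 = 2.168 mg/L.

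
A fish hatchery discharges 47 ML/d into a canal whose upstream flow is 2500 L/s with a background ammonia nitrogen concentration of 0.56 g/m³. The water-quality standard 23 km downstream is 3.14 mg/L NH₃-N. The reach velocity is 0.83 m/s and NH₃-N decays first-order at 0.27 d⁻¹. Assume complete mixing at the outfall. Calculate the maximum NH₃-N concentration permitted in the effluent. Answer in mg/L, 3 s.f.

47 ML/d = 0.544 m³/s.
2500 L/s = 2.5 m³/s.
Travel time to the compliance point: t = 2.3e+04/0.83 = 2.771e+04 s = 0.3207 d; decay factor exp(−0.27·0.3207) = 0.917.
So the concentration just after mixing may be at most 3.14/0.917 = 3.424 mg/L.
Mass balance: 3.424·3.044 = 0.544·Cₑ + 2.5·0.56.
Cₑ = (10.42 − 1.4) / 0.544 = 16.59 mg/L.

16.6 mg/L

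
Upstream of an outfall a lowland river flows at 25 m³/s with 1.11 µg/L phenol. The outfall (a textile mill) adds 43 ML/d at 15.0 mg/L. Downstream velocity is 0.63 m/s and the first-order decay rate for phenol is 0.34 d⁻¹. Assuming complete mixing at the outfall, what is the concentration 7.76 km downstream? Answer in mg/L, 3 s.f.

43 ML/d = 0.4977 m³/s.
1.11 µg/L = 0.00111 mg/L.
After complete mixing, C₀ = (0.4977·15 + 25·0.00111) / 25.5 = 0.2939 mg/L.
Travel time t = 7760 m / 0.63 m/s = 1.232e+04 s = 0.1426 d.
C = 0.2939·exp(−0.34·0.1426) = 0.2939·0.9527 = 0.28 mg/L.

0.280 mg/L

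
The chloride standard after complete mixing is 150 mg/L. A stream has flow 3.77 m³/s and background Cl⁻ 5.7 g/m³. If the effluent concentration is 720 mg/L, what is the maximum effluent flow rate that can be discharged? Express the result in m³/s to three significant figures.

0.954 m³/s

Mass balance at complete mixing: C_std·(Q_w + Q_r) = Q_w·C_e + Q_r·C_b.
Rearranging, Q_w = Q_r·(C_std − C_b)/(C_e − C_std) = 3.77·(150 − 5.7) / (720 − 150) = 0.9544 m³/s.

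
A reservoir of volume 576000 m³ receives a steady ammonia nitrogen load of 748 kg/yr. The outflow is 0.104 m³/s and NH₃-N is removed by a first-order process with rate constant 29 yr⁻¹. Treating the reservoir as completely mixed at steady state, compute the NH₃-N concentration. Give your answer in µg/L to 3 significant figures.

Outflow Q = 0.104 m³/s × 3.156e+07 s/yr = 3.282e+06 m³/yr.
Steady-state CSTR mass balance: W = Q·C + k·V·C, so C = W/(Q + kV).
Q + kV = 3.282e+06 + 29·576000 = 1.999e+07 m³/yr.
C = 748/1.999e+07 = 3.743e-05 kg/m³ = 0.03743 mg/L = 37.43 µg/L.

37.4 µg/L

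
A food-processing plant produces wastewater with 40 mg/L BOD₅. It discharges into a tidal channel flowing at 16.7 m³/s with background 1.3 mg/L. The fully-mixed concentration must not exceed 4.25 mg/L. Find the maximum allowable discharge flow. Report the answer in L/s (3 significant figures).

Mass balance at complete mixing: C_std·(Q_w + Q_r) = Q_w·C_e + Q_r·C_b.
Rearranging, Q_w = Q_r·(C_std − C_b)/(C_e − C_std) = 16.7·(4.25 − 1.3) / (40 − 4.25) = 1.378 m³/s.
= 1378 L/s.

1380 L/s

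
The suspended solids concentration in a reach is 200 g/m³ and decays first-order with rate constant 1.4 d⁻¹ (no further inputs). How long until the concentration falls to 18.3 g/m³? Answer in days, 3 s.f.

t = ln(C₀/C)/k = ln(200/18.3)/1.4 = 2.391/1.4 = 1.708 d.

1.71 d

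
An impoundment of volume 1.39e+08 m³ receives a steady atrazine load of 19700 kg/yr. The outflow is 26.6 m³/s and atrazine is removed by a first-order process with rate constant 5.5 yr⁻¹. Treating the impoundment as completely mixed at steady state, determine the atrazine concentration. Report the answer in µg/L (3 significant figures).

12.3 µg/L

Outflow Q = 26.6 m³/s × 3.156e+07 s/yr = 8.394e+08 m³/yr.
Steady-state CSTR mass balance: W = Q·C + k·V·C, so C = W/(Q + kV).
Q + kV = 8.394e+08 + 5.5·1.39e+08 = 1.604e+09 m³/yr.
C = 19700/1.604e+09 = 1.228e-05 kg/m³ = 0.01228 mg/L = 12.28 µg/L.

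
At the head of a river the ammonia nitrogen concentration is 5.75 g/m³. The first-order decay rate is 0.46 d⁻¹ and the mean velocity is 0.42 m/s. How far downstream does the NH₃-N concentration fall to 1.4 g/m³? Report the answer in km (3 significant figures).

From C = C₀·e^(−kt), t = ln(C₀/C)/k = ln(5.75/1.4)/0.46 = 1.413/0.46 = 3.071 d.
Distance = v·t = 0.42 m/s × 2.653e+05 s = 1.114e+05 m = 111.4 km.

111 km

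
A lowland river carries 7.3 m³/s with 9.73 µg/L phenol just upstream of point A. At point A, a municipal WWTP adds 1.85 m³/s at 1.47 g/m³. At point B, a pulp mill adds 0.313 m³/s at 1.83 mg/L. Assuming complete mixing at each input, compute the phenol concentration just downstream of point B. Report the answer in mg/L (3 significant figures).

0.355 mg/L

9.73 µg/L = 0.00973 mg/L.
After input A: C = (7.3·0.00973 + 1.85·1.47) / 9.15 = 0.305 mg/L.
After input B: C = (9.15·0.305 + 0.313·1.83) / 9.463 = 0.3554 mg/L.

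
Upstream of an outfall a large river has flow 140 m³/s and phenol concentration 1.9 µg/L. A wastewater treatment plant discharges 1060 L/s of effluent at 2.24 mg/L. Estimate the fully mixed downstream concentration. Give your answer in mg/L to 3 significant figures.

1060 L/s = 1.06 m³/s.
1.9 µg/L = 0.0019 mg/L.
Conservation of mass across the mixing zone: C = (1.06·2.24 + 140·0.0019) / (1.06 + 140) = 2.64/141.1 = 0.01872 mg/L.

0.0187 mg/L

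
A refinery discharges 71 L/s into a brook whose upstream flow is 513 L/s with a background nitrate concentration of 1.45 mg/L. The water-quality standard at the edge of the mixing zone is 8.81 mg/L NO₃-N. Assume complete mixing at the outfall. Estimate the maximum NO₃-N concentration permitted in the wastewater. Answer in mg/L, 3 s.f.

71 L/s = 0.071 m³/s.
513 L/s = 0.513 m³/s.
Mass balance: 8.81·0.584 = 0.071·Cₑ + 0.513·1.45.
Cₑ = (5.145 − 0.7439) / 0.071 = 61.99 mg/L.

62.0 mg/L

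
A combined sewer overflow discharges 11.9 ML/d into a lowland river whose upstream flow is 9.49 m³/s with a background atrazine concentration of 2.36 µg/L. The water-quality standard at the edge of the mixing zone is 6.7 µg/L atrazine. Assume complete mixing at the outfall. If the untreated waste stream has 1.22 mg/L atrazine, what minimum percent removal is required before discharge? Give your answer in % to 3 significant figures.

11.9 ML/d = 0.1377 m³/s.
2.36 µg/L = 0.00236 mg/L.
6.7 µg/L = 0.0067 mg/L.
Mass balance: 0.0067·9.628 = 0.1377·Cₑ + 9.49·0.00236.
Cₑ = (0.06451 − 0.0224) / 0.1377 = 0.3057 mg/L.
Required removal = 1 − 0.3057/1.22 = 74.94 %.

74.9 %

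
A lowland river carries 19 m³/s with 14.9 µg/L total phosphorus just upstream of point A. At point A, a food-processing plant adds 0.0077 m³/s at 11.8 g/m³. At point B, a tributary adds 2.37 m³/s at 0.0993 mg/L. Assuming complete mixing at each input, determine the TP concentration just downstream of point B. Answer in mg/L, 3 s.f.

14.9 µg/L = 0.0149 mg/L.
After input A: C = (19·0.0149 + 0.0077·11.8) / 19.01 = 0.01967 mg/L.
After input B: C = (19.01·0.01967 + 2.37·0.0993) / 21.38 = 0.0285 mg/L.

0.0285 mg/L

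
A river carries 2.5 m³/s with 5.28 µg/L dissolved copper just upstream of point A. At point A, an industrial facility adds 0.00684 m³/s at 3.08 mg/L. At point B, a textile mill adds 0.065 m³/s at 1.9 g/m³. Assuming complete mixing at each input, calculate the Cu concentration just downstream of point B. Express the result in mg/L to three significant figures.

5.28 µg/L = 0.00528 mg/L.
After input A: C = (2.5·0.00528 + 0.00684·3.08) / 2.507 = 0.01367 mg/L.
After input B: C = (2.507·0.01367 + 0.065·1.9) / 2.572 = 0.06134 mg/L.

0.0613 mg/L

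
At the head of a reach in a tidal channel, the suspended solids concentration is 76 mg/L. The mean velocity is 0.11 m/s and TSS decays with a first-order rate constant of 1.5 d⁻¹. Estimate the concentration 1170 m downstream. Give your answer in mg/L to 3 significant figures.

63.2 mg/L

Travel time t = 1170 m / 0.11 m/s = 1170/0.11 = 1.064e+04 s = 0.1231 d.
First-order decay: C = 76·exp(−1.5·0.1231) = 76·0.8314 = 63.19 mg/L.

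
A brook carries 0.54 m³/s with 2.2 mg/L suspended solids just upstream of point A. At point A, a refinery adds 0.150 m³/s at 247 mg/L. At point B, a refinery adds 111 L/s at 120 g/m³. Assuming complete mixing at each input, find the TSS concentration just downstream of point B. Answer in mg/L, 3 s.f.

64.4 mg/L

After input A: C = (0.54·2.2 + 0.15·247) / 0.69 = 55.42 mg/L.
111 L/s = 0.111 m³/s.
After input B: C = (0.69·55.42 + 0.111·120) / 0.801 = 64.37 mg/L.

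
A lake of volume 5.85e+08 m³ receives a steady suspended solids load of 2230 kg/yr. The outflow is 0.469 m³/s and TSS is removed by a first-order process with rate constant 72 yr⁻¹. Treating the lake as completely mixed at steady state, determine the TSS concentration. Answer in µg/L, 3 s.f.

Outflow Q = 0.469 m³/s × 3.156e+07 s/yr = 1.48e+07 m³/yr.
Steady-state CSTR mass balance: W = Q·C + k·V·C, so C = W/(Q + kV).
Q + kV = 1.48e+07 + 72·5.85e+08 = 4.213e+10 m³/yr.
C = 2230/4.213e+10 = 5.293e-08 kg/m³ = 5.293e-05 mg/L = 0.05293 µg/L.

0.0529 µg/L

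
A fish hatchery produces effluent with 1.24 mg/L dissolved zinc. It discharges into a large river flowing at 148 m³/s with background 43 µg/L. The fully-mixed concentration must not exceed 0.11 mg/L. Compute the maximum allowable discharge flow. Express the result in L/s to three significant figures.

43 µg/L = 0.043 mg/L.
Mass balance at complete mixing: C_std·(Q_w + Q_r) = Q_w·C_e + Q_r·C_b.
Rearranging, Q_w = Q_r·(C_std − C_b)/(C_e − C_std) = 148·(0.11 − 0.043) / (1.24 − 0.11) = 8.775 m³/s.
= 8775 L/s.

8780 L/s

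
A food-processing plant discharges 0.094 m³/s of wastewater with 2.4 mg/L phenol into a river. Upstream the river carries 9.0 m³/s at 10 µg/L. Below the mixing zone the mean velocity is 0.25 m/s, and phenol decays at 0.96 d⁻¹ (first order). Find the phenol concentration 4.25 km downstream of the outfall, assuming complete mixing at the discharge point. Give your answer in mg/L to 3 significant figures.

10 µg/L = 0.01 mg/L.
After complete mixing, C₀ = (0.094·2.4 + 9·0.01) / 9.094 = 0.0347 mg/L.
Travel time t = 4250 m / 0.25 m/s = 1.7e+04 s = 0.1968 d.
C = 0.0347·exp(−0.96·0.1968) = 0.0347·0.8279 = 0.02873 mg/L.

0.0287 mg/L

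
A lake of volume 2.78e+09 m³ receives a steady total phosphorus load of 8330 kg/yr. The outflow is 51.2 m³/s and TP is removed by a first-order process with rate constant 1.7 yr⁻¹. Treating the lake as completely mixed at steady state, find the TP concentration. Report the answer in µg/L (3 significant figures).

Outflow Q = 51.2 m³/s × 3.156e+07 s/yr = 1.616e+09 m³/yr.
Steady-state CSTR mass balance: W = Q·C + k·V·C, so C = W/(Q + kV).
Q + kV = 1.616e+09 + 1.7·2.78e+09 = 6.342e+09 m³/yr.
C = 8330/6.342e+09 = 1.314e-06 kg/m³ = 0.001314 mg/L = 1.314 µg/L.

1.31 µg/L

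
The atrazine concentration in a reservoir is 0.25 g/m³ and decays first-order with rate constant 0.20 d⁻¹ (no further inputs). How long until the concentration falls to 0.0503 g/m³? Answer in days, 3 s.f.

t = ln(C₀/C)/k = ln(0.25/0.0503)/0.20 = 1.603/0.20 = 8.017 d.

8.02 d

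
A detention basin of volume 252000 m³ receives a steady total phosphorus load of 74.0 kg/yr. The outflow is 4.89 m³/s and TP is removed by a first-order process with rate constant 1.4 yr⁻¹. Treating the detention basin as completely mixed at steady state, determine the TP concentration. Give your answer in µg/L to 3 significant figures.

Outflow Q = 4.89 m³/s × 3.156e+07 s/yr = 1.543e+08 m³/yr.
Steady-state CSTR mass balance: W = Q·C + k·V·C, so C = W/(Q + kV).
Q + kV = 1.543e+08 + 1.4·252000 = 1.547e+08 m³/yr.
C = 74.0/1.547e+08 = 4.784e-07 kg/m³ = 0.0004784 mg/L = 0.4784 µg/L.

0.478 µg/L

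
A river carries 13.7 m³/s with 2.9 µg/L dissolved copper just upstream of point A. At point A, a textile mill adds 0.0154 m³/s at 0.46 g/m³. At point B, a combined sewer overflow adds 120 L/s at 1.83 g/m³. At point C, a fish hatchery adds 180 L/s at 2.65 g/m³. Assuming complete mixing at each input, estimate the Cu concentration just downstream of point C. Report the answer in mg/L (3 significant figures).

2.9 µg/L = 0.0029 mg/L.
After input A: C = (13.7·0.0029 + 0.0154·0.46) / 13.72 = 0.003413 mg/L.
120 L/s = 0.12 m³/s.
After input B: C = (13.72·0.003413 + 0.12·1.83) / 13.84 = 0.01926 mg/L.
180 L/s = 0.18 m³/s.
After input C: C = (13.84·0.01926 + 0.18·2.65) / 14.02 = 0.05304 mg/L.

0.0530 mg/L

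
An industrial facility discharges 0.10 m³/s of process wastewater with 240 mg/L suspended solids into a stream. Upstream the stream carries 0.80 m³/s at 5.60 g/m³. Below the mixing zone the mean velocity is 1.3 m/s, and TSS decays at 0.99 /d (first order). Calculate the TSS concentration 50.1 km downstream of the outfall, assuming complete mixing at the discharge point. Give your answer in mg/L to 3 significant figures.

After complete mixing, C₀ = (0.1·240 + 0.8·5.6) / 0.9 = 31.64 mg/L.
Travel time t = 5.01e+04 m / 1.3 m/s = 3.854e+04 s = 0.446 d.
C = 31.64·exp(−0.99·0.446) = 31.64·0.643 = 20.35 mg/L.

20.3 mg/L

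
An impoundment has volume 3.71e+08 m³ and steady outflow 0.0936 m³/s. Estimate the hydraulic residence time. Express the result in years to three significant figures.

Q = 0.0936 m³/s × 3.156e+07 s/yr = 2.954e+06 m³/yr.
Hydraulic residence time τ = V/Q = 3.71e+08/2.954e+06 = 125.6 yr.

126 yr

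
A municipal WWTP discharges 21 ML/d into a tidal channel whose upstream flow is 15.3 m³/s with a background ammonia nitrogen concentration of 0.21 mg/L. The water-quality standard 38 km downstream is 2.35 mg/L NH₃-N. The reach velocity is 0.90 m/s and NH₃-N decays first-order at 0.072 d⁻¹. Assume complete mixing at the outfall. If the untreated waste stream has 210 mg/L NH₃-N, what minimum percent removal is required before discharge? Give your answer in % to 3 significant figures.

32.2 %

21 ML/d = 0.2431 m³/s.
Travel time to the compliance point: t = 3.8e+04/0.90 = 4.222e+04 s = 0.4887 d; decay factor exp(−0.072·0.4887) = 0.9654.
So the concentration just after mixing may be at most 2.35/0.9654 = 2.434 mg/L.
Mass balance: 2.434·15.54 = 0.2431·Cₑ + 15.3·0.21.
Cₑ = (37.83 − 3.213) / 0.2431 = 142.4 mg/L.
Required removal = 1 − 142.4/210 = 32.17 %.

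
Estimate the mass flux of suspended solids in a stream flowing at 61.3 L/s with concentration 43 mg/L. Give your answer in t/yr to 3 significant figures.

83.2 t/yr

61.3 L/s = 0.0613 m³/s.
Mass flux = Q·C = 0.0613 m³/s × 43 g/m³ = 2.636 g/s.
= 2.636 g/s × 31.56 = 83.18 t/yr.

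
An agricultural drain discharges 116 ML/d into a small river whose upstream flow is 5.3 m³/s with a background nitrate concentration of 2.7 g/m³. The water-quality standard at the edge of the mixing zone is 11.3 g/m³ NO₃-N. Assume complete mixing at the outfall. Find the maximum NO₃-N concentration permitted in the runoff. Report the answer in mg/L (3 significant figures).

45.2 mg/L

116 ML/d = 1.343 m³/s.
Mass balance: 11.3·6.643 = 1.343·Cₑ + 5.3·2.7.
Cₑ = (75.06 − 14.31) / 1.343 = 45.25 mg/L.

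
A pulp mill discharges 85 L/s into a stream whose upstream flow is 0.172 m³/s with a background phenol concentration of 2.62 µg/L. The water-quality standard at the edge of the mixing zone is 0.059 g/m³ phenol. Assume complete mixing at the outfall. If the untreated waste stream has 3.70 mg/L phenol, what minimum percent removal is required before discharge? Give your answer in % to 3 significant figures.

85 L/s = 0.085 m³/s.
2.62 µg/L = 0.00262 mg/L.
Mass balance: 0.059·0.257 = 0.085·Cₑ + 0.172·0.00262.
Cₑ = (0.01516 − 0.0004506) / 0.085 = 0.1731 mg/L.
Required removal = 1 − 0.1731/3.70 = 95.32 %.

95.3 %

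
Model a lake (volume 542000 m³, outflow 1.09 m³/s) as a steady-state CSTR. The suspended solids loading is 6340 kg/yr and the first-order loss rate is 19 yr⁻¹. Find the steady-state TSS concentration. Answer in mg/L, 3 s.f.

0.142 mg/L

Outflow Q = 1.09 m³/s × 3.156e+07 s/yr = 3.44e+07 m³/yr.
Steady-state CSTR mass balance: W = Q·C + k·V·C, so C = W/(Q + kV).
Q + kV = 3.44e+07 + 19·542000 = 4.47e+07 m³/yr.
C = 6340/4.47e+07 = 0.0001418 kg/m³ = 0.1418 mg/L.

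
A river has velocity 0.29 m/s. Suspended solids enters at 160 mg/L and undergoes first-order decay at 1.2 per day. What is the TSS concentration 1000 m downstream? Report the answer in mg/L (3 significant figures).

Travel time t = 1000 m / 0.29 m/s = 1000/0.29 = 3448 s = 0.03991 d.
First-order decay: C = 160·exp(−1.2·0.03991) = 160·0.9532 = 152.5 mg/L.

153 mg/L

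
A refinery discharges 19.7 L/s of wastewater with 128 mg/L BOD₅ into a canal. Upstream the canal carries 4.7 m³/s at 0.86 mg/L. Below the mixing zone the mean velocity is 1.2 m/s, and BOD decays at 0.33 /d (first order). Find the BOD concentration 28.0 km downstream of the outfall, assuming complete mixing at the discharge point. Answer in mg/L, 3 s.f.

1.27 mg/L

19.7 L/s = 0.0197 m³/s.
After complete mixing, C₀ = (0.0197·128 + 4.7·0.86) / 4.72 = 1.391 mg/L.
Travel time t = 2.8e+04 m / 1.2 m/s = 2.333e+04 s = 0.2701 d.
C = 1.391·exp(−0.33·0.2701) = 1.391·0.9147 = 1.272 mg/L.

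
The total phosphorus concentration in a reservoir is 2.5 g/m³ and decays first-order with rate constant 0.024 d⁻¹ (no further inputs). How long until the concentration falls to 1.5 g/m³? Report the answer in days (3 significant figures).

21.3 d

t = ln(C₀/C)/k = ln(2.5/1.5)/0.024 = 0.5108/0.024 = 21.28 d.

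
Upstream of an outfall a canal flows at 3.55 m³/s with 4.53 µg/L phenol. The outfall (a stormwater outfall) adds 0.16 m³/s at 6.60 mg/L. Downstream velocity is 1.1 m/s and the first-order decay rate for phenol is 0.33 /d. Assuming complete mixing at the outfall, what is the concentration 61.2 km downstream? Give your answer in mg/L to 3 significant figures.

4.53 µg/L = 0.00453 mg/L.
After complete mixing, C₀ = (0.16·6.6 + 3.55·0.00453) / 3.71 = 0.289 mg/L.
Travel time t = 6.12e+04 m / 1.1 m/s = 5.564e+04 s = 0.6439 d.
C = 0.289·exp(−0.33·0.6439) = 0.289·0.8086 = 0.2337 mg/L.

0.234 mg/L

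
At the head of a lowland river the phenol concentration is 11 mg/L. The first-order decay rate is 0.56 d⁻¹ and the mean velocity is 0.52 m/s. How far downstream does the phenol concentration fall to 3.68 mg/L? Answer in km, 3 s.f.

From C = C₀·e^(−kt), t = ln(C₀/C)/k = ln(11/3.68)/0.56 = 1.095/0.56 = 1.955 d.
Distance = v·t = 0.52 m/s × 1.689e+05 s = 8.785e+04 m = 87.85 km.

87.8 km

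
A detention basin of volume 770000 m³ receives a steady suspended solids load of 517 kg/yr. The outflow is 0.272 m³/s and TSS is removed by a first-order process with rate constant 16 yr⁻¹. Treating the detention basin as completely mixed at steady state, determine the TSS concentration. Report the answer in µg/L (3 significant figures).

Outflow Q = 0.272 m³/s × 3.156e+07 s/yr = 8.584e+06 m³/yr.
Steady-state CSTR mass balance: W = Q·C + k·V·C, so C = W/(Q + kV).
Q + kV = 8.584e+06 + 16·770000 = 2.09e+07 m³/yr.
C = 517/2.09e+07 = 2.473e-05 kg/m³ = 0.02473 mg/L = 24.73 µg/L.

24.7 µg/L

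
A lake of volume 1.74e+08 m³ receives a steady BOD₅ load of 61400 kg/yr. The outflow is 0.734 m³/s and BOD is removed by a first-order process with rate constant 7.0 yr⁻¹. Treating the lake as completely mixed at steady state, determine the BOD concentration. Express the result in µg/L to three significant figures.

49.5 µg/L

Outflow Q = 0.734 m³/s × 3.156e+07 s/yr = 2.316e+07 m³/yr.
Steady-state CSTR mass balance: W = Q·C + k·V·C, so C = W/(Q + kV).
Q + kV = 2.316e+07 + 7.0·1.74e+08 = 1.241e+09 m³/yr.
C = 61400/1.241e+09 = 4.947e-05 kg/m³ = 0.04947 mg/L = 49.47 µg/L.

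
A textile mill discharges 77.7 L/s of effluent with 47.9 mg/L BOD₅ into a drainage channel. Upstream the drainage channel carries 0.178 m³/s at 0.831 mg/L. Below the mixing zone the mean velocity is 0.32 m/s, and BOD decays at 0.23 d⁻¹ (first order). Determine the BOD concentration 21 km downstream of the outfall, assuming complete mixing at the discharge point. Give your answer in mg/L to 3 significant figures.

12.7 mg/L

77.7 L/s = 0.0777 m³/s.
After complete mixing, C₀ = (0.0777·47.9 + 0.178·0.831) / 0.2557 = 15.13 mg/L.
Travel time t = 2.1e+04 m / 0.32 m/s = 6.562e+04 s = 0.7595 d.
C = 15.13·exp(−0.23·0.7595) = 15.13·0.8397 = 12.71 mg/L.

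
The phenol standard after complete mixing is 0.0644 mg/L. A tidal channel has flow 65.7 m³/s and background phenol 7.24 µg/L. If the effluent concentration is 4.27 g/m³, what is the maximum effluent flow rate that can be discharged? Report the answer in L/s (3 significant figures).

893 L/s

7.24 µg/L = 0.00724 mg/L.
Mass balance at complete mixing: C_std·(Q_w + Q_r) = Q_w·C_e + Q_r·C_b.
Rearranging, Q_w = Q_r·(C_std − C_b)/(C_e − C_std) = 65.7·(0.0644 − 0.00724) / (4.27 − 0.0644) = 0.893 m³/s.
= 893 L/s.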